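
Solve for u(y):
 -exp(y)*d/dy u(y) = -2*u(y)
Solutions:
 u(y) = C1*exp(-2*exp(-y))


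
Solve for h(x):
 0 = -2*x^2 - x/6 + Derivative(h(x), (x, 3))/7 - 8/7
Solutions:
 h(x) = C1 + C2*x + C3*x^2 + 7*x^5/30 + 7*x^4/144 + 4*x^3/3


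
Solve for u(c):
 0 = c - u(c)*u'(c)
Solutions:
 u(c) = -sqrt(C1 + c^2)
 u(c) = sqrt(C1 + c^2)


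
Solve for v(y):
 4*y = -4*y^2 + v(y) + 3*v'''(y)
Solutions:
 v(y) = C3*exp(-3^(2/3)*y/3) + 4*y^2 + 4*y + (C1*sin(3^(1/6)*y/2) + C2*cos(3^(1/6)*y/2))*exp(3^(2/3)*y/6)


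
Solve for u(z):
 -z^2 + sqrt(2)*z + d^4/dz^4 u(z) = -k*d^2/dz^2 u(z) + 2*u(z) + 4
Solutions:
 u(z) = C1*exp(-sqrt(2)*z*sqrt(-k - sqrt(k^2 + 8))/2) + C2*exp(sqrt(2)*z*sqrt(-k - sqrt(k^2 + 8))/2) + C3*exp(-sqrt(2)*z*sqrt(-k + sqrt(k^2 + 8))/2) + C4*exp(sqrt(2)*z*sqrt(-k + sqrt(k^2 + 8))/2) - k/2 - z^2/2 + sqrt(2)*z/2 - 2


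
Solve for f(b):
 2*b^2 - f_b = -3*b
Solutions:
 f(b) = C1 + 2*b^3/3 + 3*b^2/2


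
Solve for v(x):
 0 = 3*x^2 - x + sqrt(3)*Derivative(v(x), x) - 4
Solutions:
 v(x) = C1 - sqrt(3)*x^3/3 + sqrt(3)*x^2/6 + 4*sqrt(3)*x/3


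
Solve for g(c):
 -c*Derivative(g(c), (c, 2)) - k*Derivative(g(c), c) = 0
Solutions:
 g(c) = C1 + c^(1 - re(k))*(C2*sin(log(c)*Abs(im(k))) + C3*cos(log(c)*im(k)))


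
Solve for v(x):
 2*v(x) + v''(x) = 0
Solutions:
 v(x) = C1*sin(sqrt(2)*x) + C2*cos(sqrt(2)*x)


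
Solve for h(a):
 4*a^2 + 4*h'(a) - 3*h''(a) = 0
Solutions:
 h(a) = C1 + C2*exp(4*a/3) - a^3/3 - 3*a^2/4 - 9*a/8


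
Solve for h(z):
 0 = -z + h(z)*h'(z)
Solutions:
 h(z) = -sqrt(C1 + z^2)
 h(z) = sqrt(C1 + z^2)


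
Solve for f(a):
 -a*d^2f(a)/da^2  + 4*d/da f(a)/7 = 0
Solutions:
 f(a) = C1 + C2*a^(11/7)


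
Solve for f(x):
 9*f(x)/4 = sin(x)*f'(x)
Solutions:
 f(x) = C1*(cos(x) - 1)^(9/8)/(cos(x) + 1)^(9/8)


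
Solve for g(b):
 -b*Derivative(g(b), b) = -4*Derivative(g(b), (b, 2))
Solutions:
 g(b) = C1 + C2*erfi(sqrt(2)*b/4)


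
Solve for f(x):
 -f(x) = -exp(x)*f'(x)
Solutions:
 f(x) = C1*exp(-exp(-x))


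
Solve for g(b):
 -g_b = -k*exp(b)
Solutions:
 g(b) = C1 + k*exp(b)


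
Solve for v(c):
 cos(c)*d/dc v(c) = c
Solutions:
 v(c) = C1 + Integral(c/cos(c), c)


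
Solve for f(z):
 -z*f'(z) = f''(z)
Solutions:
 f(z) = C1 + C2*erf(sqrt(2)*z/2)


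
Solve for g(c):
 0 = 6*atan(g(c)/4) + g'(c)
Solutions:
 Integral(1/atan(_y/4), (_y, g(c))) = C1 - 6*c


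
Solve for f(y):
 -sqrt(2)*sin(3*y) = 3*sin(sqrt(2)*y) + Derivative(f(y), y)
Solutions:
 f(y) = C1 + sqrt(2)*cos(3*y)/3 + 3*sqrt(2)*cos(sqrt(2)*y)/2


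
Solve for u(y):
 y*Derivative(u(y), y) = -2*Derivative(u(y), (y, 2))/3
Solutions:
 u(y) = C1 + C2*erf(sqrt(3)*y/2)


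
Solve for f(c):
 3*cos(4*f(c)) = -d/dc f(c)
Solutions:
 f(c) = -asin((C1 + exp(24*c))/(C1 - exp(24*c)))/4 + pi/4
 f(c) = asin((C1 + exp(24*c))/(C1 - exp(24*c)))/4


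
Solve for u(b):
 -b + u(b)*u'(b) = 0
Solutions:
 u(b) = -sqrt(C1 + b^2)
 u(b) = sqrt(C1 + b^2)


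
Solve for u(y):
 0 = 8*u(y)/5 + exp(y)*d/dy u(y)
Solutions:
 u(y) = C1*exp(8*exp(-y)/5)


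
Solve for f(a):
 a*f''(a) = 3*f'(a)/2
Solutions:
 f(a) = C1 + C2*a^(5/2)


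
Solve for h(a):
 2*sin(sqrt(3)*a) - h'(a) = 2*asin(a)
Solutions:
 h(a) = C1 - 2*a*asin(a) - 2*sqrt(1 - a^2) - 2*sqrt(3)*cos(sqrt(3)*a)/3


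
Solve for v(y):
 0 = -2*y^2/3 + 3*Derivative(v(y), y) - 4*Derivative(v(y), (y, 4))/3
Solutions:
 v(y) = C1 + C4*exp(2^(1/3)*3^(2/3)*y/2) + 2*y^3/27 + (C2*sin(3*2^(1/3)*3^(1/6)*y/4) + C3*cos(3*2^(1/3)*3^(1/6)*y/4))*exp(-2^(1/3)*3^(2/3)*y/4)


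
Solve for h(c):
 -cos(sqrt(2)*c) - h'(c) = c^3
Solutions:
 h(c) = C1 - c^4/4 - sqrt(2)*sin(sqrt(2)*c)/2


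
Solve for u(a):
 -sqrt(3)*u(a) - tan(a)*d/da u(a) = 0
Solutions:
 u(a) = C1/sin(a)^(sqrt(3))


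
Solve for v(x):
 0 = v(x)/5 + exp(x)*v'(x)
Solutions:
 v(x) = C1*exp(exp(-x)/5)


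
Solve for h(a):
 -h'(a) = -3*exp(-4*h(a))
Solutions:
 h(a) = log(-I*(C1 + 12*a)^(1/4))
 h(a) = log(I*(C1 + 12*a)^(1/4))
 h(a) = log(-(C1 + 12*a)^(1/4))
 h(a) = log(C1 + 12*a)/4


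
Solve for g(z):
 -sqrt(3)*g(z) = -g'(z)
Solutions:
 g(z) = C1*exp(sqrt(3)*z)


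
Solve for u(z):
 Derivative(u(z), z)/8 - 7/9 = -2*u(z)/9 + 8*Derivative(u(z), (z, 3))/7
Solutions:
 u(z) = C1*exp(-21^(1/3)*z*(21^(1/3)/(5*sqrt(163) + 64)^(1/3) + (5*sqrt(163) + 64)^(1/3))/48)*sin(3^(1/6)*7^(1/3)*z*(-3^(2/3)*(5*sqrt(163) + 64)^(1/3) + 3*7^(1/3)/(5*sqrt(163) + 64)^(1/3))/48) + C2*exp(-21^(1/3)*z*(21^(1/3)/(5*sqrt(163) + 64)^(1/3) + (5*sqrt(163) + 64)^(1/3))/48)*cos(3^(1/6)*7^(1/3)*z*(-3^(2/3)*(5*sqrt(163) + 64)^(1/3) + 3*7^(1/3)/(5*sqrt(163) + 64)^(1/3))/48) + C3*exp(21^(1/3)*z*(21^(1/3)/(5*sqrt(163) + 64)^(1/3) + (5*sqrt(163) + 64)^(1/3))/24) + 7/2


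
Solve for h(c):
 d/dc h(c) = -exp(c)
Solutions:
 h(c) = C1 - exp(c)


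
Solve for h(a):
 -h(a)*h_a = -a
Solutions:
 h(a) = -sqrt(C1 + a^2)
 h(a) = sqrt(C1 + a^2)


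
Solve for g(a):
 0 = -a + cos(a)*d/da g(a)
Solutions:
 g(a) = C1 + Integral(a/cos(a), a)


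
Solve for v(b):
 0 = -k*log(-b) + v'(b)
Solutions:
 v(b) = C1 + b*k*log(-b) - b*k


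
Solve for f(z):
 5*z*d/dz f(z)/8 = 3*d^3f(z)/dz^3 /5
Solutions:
 f(z) = C1 + Integral(C2*airyai(15^(2/3)*z/6) + C3*airybi(15^(2/3)*z/6), z)


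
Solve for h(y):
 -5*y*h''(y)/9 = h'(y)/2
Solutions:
 h(y) = C1 + C2*y^(1/10)


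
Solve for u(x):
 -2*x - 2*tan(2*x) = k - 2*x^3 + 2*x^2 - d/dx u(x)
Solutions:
 u(x) = C1 + k*x - x^4/2 + 2*x^3/3 + x^2 - log(cos(2*x))


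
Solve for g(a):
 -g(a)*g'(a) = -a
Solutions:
 g(a) = -sqrt(C1 + a^2)
 g(a) = sqrt(C1 + a^2)


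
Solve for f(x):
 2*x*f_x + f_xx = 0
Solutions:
 f(x) = C1 + C2*erf(x)


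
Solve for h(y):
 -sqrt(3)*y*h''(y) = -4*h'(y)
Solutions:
 h(y) = C1 + C2*y^(1 + 4*sqrt(3)/3)


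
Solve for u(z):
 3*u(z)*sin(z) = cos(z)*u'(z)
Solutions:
 u(z) = C1/cos(z)^3


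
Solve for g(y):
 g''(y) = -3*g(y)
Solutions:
 g(y) = C1*sin(sqrt(3)*y) + C2*cos(sqrt(3)*y)


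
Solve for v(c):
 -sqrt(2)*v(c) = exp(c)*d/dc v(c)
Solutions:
 v(c) = C1*exp(sqrt(2)*exp(-c))


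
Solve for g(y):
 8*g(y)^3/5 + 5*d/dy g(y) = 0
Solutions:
 g(y) = -5*sqrt(2)*sqrt(-1/(C1 - 8*y))/2
 g(y) = 5*sqrt(2)*sqrt(-1/(C1 - 8*y))/2


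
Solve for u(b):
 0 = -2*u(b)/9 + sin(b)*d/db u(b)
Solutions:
 u(b) = C1*(cos(b) - 1)^(1/9)/(cos(b) + 1)^(1/9)


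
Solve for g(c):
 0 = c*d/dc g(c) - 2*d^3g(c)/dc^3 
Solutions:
 g(c) = C1 + Integral(C2*airyai(2^(2/3)*c/2) + C3*airybi(2^(2/3)*c/2), c)


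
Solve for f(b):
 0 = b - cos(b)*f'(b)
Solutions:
 f(b) = C1 + Integral(b/cos(b), b)


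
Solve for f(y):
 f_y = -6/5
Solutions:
 f(y) = C1 - 6*y/5


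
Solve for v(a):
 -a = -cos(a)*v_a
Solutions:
 v(a) = C1 + Integral(a/cos(a), a)


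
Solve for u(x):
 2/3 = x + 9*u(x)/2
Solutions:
 u(x) = 4/27 - 2*x/9


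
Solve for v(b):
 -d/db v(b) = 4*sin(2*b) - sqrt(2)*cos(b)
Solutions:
 v(b) = C1 + sqrt(2)*sin(b) + 2*cos(2*b)


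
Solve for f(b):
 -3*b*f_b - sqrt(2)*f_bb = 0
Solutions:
 f(b) = C1 + C2*erf(2^(1/4)*sqrt(3)*b/2)


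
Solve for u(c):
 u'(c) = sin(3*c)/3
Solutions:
 u(c) = C1 - cos(3*c)/9


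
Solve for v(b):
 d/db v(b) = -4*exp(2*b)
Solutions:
 v(b) = C1 - 2*exp(2*b)


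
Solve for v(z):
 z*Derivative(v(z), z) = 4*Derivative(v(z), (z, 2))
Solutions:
 v(z) = C1 + C2*erfi(sqrt(2)*z/4)


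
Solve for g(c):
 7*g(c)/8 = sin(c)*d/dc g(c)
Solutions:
 g(c) = C1*(cos(c) - 1)^(7/16)/(cos(c) + 1)^(7/16)


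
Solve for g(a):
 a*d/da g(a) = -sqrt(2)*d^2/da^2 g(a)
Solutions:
 g(a) = C1 + C2*erf(2^(1/4)*a/2)


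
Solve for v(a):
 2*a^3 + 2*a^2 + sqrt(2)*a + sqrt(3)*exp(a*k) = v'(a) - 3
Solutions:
 v(a) = C1 + a^4/2 + 2*a^3/3 + sqrt(2)*a^2/2 + 3*a + sqrt(3)*exp(a*k)/k


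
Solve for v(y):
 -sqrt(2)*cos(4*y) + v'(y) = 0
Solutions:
 v(y) = C1 + sqrt(2)*sin(4*y)/4


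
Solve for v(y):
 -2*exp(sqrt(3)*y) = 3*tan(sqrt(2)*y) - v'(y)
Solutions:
 v(y) = C1 + 2*sqrt(3)*exp(sqrt(3)*y)/3 - 3*sqrt(2)*log(cos(sqrt(2)*y))/2


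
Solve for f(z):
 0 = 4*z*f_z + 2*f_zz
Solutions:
 f(z) = C1 + C2*erf(z)


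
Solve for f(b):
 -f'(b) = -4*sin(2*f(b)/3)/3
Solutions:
 -4*b/3 + 3*log(cos(2*f(b)/3) - 1)/4 - 3*log(cos(2*f(b)/3) + 1)/4 = C1


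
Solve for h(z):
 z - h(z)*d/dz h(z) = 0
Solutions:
 h(z) = -sqrt(C1 + z^2)
 h(z) = sqrt(C1 + z^2)


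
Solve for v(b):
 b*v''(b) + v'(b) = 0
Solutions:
 v(b) = C1 + C2*log(b)


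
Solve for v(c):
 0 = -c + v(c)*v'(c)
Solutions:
 v(c) = -sqrt(C1 + c^2)
 v(c) = sqrt(C1 + c^2)


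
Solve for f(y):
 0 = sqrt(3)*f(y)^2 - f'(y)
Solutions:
 f(y) = -1/(C1 + sqrt(3)*y)


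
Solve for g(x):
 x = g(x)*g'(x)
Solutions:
 g(x) = -sqrt(C1 + x^2)
 g(x) = sqrt(C1 + x^2)


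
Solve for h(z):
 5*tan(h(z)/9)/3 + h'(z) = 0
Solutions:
 h(z) = -9*asin(C1*exp(-5*z/27)) + 9*pi
 h(z) = 9*asin(C1*exp(-5*z/27))


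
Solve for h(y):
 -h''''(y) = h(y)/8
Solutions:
 h(y) = (C1*sin(2^(3/4)*y/4) + C2*cos(2^(3/4)*y/4))*exp(-2^(3/4)*y/4) + (C3*sin(2^(3/4)*y/4) + C4*cos(2^(3/4)*y/4))*exp(2^(3/4)*y/4)


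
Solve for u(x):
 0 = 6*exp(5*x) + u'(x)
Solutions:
 u(x) = C1 - 6*exp(5*x)/5


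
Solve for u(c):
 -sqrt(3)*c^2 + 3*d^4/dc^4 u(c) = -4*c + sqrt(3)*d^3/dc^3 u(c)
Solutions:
 u(c) = C1 + C2*c + C3*c^2 + C4*exp(sqrt(3)*c/3) - c^5/60 - sqrt(3)*c^4/36 - c^3/3


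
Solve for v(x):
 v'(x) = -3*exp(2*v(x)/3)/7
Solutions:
 v(x) = 3*log(-sqrt(-1/(C1 - 3*x))) - 3*log(2) + 3*log(42)/2
 v(x) = 3*log(-1/(C1 - 3*x))/2 - 3*log(2) + 3*log(42)/2


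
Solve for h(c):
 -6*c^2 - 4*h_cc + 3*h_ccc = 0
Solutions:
 h(c) = C1 + C2*c + C3*exp(4*c/3) - c^4/8 - 3*c^3/8 - 27*c^2/32


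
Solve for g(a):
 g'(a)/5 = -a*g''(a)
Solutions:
 g(a) = C1 + C2*a^(4/5)


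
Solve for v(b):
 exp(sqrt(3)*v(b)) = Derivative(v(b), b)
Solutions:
 v(b) = sqrt(3)*(2*log(-1/(C1 + b)) - log(3))/6


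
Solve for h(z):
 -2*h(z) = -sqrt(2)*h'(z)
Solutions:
 h(z) = C1*exp(sqrt(2)*z)


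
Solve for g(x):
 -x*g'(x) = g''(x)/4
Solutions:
 g(x) = C1 + C2*erf(sqrt(2)*x)


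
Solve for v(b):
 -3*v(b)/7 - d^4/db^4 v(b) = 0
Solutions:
 v(b) = (C1*sin(sqrt(2)*3^(1/4)*7^(3/4)*b/14) + C2*cos(sqrt(2)*3^(1/4)*7^(3/4)*b/14))*exp(-sqrt(2)*3^(1/4)*7^(3/4)*b/14) + (C3*sin(sqrt(2)*3^(1/4)*7^(3/4)*b/14) + C4*cos(sqrt(2)*3^(1/4)*7^(3/4)*b/14))*exp(sqrt(2)*3^(1/4)*7^(3/4)*b/14)


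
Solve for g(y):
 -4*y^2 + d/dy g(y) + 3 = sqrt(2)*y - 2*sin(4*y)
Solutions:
 g(y) = C1 + 4*y^3/3 + sqrt(2)*y^2/2 - 3*y + cos(4*y)/2


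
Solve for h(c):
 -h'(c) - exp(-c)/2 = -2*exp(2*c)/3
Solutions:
 h(c) = C1 + exp(2*c)/3 + exp(-c)/2


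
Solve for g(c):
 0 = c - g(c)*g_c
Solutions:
 g(c) = -sqrt(C1 + c^2)
 g(c) = sqrt(C1 + c^2)


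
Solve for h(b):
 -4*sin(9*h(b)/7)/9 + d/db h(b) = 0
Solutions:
 -4*b/9 + 7*log(cos(9*h(b)/7) - 1)/18 - 7*log(cos(9*h(b)/7) + 1)/18 = C1


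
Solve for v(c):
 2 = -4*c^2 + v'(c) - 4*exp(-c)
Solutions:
 v(c) = C1 + 4*c^3/3 + 2*c - 4*exp(-c)


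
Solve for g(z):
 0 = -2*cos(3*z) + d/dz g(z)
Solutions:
 g(z) = C1 + 2*sin(3*z)/3


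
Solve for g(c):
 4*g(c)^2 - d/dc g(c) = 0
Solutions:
 g(c) = -1/(C1 + 4*c)


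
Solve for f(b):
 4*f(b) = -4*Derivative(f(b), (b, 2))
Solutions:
 f(b) = C1*sin(b) + C2*cos(b)


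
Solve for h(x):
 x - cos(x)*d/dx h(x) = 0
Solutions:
 h(x) = C1 + Integral(x/cos(x), x)


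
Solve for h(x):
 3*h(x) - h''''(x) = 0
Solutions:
 h(x) = C1*exp(-3^(1/4)*x) + C2*exp(3^(1/4)*x) + C3*sin(3^(1/4)*x) + C4*cos(3^(1/4)*x)


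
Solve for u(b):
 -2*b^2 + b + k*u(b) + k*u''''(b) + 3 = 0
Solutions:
 u(b) = C1*exp(-sqrt(2)*b*(1 - I)/2) + C2*exp(sqrt(2)*b*(1 - I)/2) + C3*exp(-sqrt(2)*b*(1 + I)/2) + C4*exp(sqrt(2)*b*(1 + I)/2) + 2*b^2/k - b/k - 3/k


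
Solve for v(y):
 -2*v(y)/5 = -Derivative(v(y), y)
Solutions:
 v(y) = C1*exp(2*y/5)


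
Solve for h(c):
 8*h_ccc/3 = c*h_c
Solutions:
 h(c) = C1 + Integral(C2*airyai(3^(1/3)*c/2) + C3*airybi(3^(1/3)*c/2), c)


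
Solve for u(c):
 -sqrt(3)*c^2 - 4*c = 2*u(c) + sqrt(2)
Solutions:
 u(c) = -sqrt(3)*c^2/2 - 2*c - sqrt(2)/2


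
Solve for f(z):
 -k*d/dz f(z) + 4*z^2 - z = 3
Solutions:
 f(z) = C1 + 4*z^3/(3*k) - z^2/(2*k) - 3*z/k


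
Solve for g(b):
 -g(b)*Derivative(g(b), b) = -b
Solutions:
 g(b) = -sqrt(C1 + b^2)
 g(b) = sqrt(C1 + b^2)


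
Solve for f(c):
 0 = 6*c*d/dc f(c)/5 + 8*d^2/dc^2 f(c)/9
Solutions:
 f(c) = C1 + C2*erf(3*sqrt(30)*c/20)


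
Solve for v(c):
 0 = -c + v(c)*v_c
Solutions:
 v(c) = -sqrt(C1 + c^2)
 v(c) = sqrt(C1 + c^2)


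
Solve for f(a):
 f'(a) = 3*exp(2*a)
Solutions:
 f(a) = C1 + 3*exp(2*a)/2


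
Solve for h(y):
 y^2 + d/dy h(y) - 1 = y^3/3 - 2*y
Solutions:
 h(y) = C1 + y^4/12 - y^3/3 - y^2 + y


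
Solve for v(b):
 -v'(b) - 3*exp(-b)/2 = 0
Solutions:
 v(b) = C1 + 3*exp(-b)/2


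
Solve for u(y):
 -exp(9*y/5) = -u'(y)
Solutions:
 u(y) = C1 + 5*exp(9*y/5)/9


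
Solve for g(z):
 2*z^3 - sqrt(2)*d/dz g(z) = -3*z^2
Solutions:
 g(z) = C1 + sqrt(2)*z^4/4 + sqrt(2)*z^3/2


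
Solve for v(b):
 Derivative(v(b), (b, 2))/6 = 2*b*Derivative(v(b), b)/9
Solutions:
 v(b) = C1 + C2*erfi(sqrt(6)*b/3)


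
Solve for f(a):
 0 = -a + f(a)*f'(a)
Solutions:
 f(a) = -sqrt(C1 + a^2)
 f(a) = sqrt(C1 + a^2)


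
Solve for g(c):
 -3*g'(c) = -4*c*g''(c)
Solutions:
 g(c) = C1 + C2*c^(7/4)


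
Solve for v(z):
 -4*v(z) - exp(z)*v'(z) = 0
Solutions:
 v(z) = C1*exp(4*exp(-z))


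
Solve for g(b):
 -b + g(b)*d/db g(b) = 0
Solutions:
 g(b) = -sqrt(C1 + b^2)
 g(b) = sqrt(C1 + b^2)


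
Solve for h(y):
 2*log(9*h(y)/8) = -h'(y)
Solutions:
 -Integral(1/(-log(_y) - 2*log(3) + 3*log(2)), (_y, h(y)))/2 = C1 - y


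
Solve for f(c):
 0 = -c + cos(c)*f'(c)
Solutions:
 f(c) = C1 + Integral(c/cos(c), c)


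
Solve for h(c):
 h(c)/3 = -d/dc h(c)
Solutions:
 h(c) = C1*exp(-c/3)


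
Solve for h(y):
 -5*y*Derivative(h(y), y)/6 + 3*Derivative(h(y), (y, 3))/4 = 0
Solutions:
 h(y) = C1 + Integral(C2*airyai(30^(1/3)*y/3) + C3*airybi(30^(1/3)*y/3), y)


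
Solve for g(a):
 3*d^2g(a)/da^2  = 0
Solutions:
 g(a) = C1 + C2*a


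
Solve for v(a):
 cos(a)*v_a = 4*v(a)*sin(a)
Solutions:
 v(a) = C1/cos(a)^4


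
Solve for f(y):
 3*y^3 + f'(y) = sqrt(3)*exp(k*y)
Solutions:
 f(y) = C1 - 3*y^4/4 + sqrt(3)*exp(k*y)/k


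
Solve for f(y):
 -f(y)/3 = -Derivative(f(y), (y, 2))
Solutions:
 f(y) = C1*exp(-sqrt(3)*y/3) + C2*exp(sqrt(3)*y/3)


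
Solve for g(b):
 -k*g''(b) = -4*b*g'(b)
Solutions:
 g(b) = C1 + C2*erf(sqrt(2)*b*sqrt(-1/k))/sqrt(-1/k)


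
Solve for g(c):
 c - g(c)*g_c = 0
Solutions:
 g(c) = -sqrt(C1 + c^2)
 g(c) = sqrt(C1 + c^2)


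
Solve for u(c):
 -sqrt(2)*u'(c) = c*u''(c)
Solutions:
 u(c) = C1 + C2*c^(1 - sqrt(2))


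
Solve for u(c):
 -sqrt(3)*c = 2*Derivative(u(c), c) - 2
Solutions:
 u(c) = C1 - sqrt(3)*c^2/4 + c


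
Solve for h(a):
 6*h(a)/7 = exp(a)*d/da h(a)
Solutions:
 h(a) = C1*exp(-6*exp(-a)/7)


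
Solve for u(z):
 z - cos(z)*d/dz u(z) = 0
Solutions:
 u(z) = C1 + Integral(z/cos(z), z)


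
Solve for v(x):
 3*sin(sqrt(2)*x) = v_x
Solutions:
 v(x) = C1 - 3*sqrt(2)*cos(sqrt(2)*x)/2


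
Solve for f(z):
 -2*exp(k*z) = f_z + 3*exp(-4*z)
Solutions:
 f(z) = C1 + 3*exp(-4*z)/4 - 2*exp(k*z)/k


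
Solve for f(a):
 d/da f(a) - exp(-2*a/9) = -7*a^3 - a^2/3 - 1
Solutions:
 f(a) = C1 - 7*a^4/4 - a^3/9 - a - 9*exp(-2*a/9)/2


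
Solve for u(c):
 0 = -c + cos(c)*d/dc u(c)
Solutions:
 u(c) = C1 + Integral(c/cos(c), c)


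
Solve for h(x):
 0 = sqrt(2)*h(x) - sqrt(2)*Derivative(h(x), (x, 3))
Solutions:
 h(x) = C3*exp(x) + (C1*sin(sqrt(3)*x/2) + C2*cos(sqrt(3)*x/2))*exp(-x/2)


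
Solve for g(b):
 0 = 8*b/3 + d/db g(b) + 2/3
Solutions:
 g(b) = C1 - 4*b^2/3 - 2*b/3


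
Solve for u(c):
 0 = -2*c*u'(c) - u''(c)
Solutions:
 u(c) = C1 + C2*erf(c)


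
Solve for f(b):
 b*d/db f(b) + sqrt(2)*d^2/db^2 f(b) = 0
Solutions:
 f(b) = C1 + C2*erf(2^(1/4)*b/2)


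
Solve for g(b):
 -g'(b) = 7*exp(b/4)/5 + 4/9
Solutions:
 g(b) = C1 - 4*b/9 - 28*exp(b/4)/5


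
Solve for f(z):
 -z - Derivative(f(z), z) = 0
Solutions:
 f(z) = C1 - z^2/2


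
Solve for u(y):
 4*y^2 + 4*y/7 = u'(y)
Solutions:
 u(y) = C1 + 4*y^3/3 + 2*y^2/7


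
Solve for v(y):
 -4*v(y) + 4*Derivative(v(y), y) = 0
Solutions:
 v(y) = C1*exp(y)


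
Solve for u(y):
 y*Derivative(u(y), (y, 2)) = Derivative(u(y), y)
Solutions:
 u(y) = C1 + C2*y^2


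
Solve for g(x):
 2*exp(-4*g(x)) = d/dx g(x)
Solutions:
 g(x) = log(-I*(C1 + 8*x)^(1/4))
 g(x) = log(I*(C1 + 8*x)^(1/4))
 g(x) = log(-(C1 + 8*x)^(1/4))
 g(x) = log(C1 + 8*x)/4


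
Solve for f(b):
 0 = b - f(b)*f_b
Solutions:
 f(b) = -sqrt(C1 + b^2)
 f(b) = sqrt(C1 + b^2)


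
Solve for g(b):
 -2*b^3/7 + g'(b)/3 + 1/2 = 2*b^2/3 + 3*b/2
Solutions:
 g(b) = C1 + 3*b^4/14 + 2*b^3/3 + 9*b^2/4 - 3*b/2


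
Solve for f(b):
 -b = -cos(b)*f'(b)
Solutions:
 f(b) = C1 + Integral(b/cos(b), b)


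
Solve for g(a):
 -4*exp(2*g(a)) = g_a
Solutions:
 g(a) = log(-sqrt(-1/(C1 - 4*a))) - log(2)/2
 g(a) = log(-1/(C1 - 4*a))/2 - log(2)/2


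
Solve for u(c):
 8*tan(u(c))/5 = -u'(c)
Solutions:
 u(c) = pi - asin(C1*exp(-8*c/5))
 u(c) = asin(C1*exp(-8*c/5))


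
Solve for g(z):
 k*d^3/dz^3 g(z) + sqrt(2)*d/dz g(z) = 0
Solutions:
 g(z) = C1 + C2*exp(-2^(1/4)*z*sqrt(-1/k)) + C3*exp(2^(1/4)*z*sqrt(-1/k))


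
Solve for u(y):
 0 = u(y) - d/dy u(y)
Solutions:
 u(y) = C1*exp(y)


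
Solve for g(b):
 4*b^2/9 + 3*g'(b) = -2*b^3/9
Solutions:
 g(b) = C1 - b^4/54 - 4*b^3/81


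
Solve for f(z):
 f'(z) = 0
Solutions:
 f(z) = C1


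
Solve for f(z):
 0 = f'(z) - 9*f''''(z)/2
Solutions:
 f(z) = C1 + C4*exp(6^(1/3)*z/3) + (C2*sin(2^(1/3)*3^(5/6)*z/6) + C3*cos(2^(1/3)*3^(5/6)*z/6))*exp(-6^(1/3)*z/6)


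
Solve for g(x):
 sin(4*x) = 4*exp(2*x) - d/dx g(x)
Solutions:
 g(x) = C1 + 2*exp(2*x) + cos(4*x)/4


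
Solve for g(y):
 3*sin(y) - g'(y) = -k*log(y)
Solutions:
 g(y) = C1 + k*y*(log(y) - 1) - 3*cos(y)


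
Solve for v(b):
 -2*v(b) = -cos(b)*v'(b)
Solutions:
 v(b) = C1*(sin(b) + 1)/(sin(b) - 1)


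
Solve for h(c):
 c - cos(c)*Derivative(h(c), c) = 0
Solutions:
 h(c) = C1 + Integral(c/cos(c), c)


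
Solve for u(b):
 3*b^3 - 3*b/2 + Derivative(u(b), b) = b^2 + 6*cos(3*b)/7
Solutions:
 u(b) = C1 - 3*b^4/4 + b^3/3 + 3*b^2/4 + 2*sin(3*b)/7


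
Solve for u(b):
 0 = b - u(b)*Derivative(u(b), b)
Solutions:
 u(b) = -sqrt(C1 + b^2)
 u(b) = sqrt(C1 + b^2)


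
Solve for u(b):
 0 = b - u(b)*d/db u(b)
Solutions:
 u(b) = -sqrt(C1 + b^2)
 u(b) = sqrt(C1 + b^2)


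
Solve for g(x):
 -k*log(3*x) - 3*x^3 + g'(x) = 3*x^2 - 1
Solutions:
 g(x) = C1 + k*x*log(x) - k*x + k*x*log(3) + 3*x^4/4 + x^3 - x


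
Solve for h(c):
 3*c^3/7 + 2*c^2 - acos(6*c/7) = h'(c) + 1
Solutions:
 h(c) = C1 + 3*c^4/28 + 2*c^3/3 - c*acos(6*c/7) - c + sqrt(49 - 36*c^2)/6


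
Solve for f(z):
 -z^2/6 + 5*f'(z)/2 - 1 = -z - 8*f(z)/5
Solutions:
 f(z) = C1*exp(-16*z/25) + 5*z^2/48 - 365*z/384 + 12965/6144


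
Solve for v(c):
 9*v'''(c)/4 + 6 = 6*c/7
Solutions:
 v(c) = C1 + C2*c + C3*c^2 + c^4/63 - 4*c^3/9


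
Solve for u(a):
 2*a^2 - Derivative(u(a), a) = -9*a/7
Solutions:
 u(a) = C1 + 2*a^3/3 + 9*a^2/14


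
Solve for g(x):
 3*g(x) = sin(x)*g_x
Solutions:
 g(x) = C1*(cos(x) - 1)^(3/2)/(cos(x) + 1)^(3/2)


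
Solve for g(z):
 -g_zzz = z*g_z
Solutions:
 g(z) = C1 + Integral(C2*airyai(-z) + C3*airybi(-z), z)


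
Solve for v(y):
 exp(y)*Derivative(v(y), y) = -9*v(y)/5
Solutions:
 v(y) = C1*exp(9*exp(-y)/5)


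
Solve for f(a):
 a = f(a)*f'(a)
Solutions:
 f(a) = -sqrt(C1 + a^2)
 f(a) = sqrt(C1 + a^2)


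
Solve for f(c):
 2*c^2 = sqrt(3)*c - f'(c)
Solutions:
 f(c) = C1 - 2*c^3/3 + sqrt(3)*c^2/2


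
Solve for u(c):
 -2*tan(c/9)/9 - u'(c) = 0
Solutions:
 u(c) = C1 + 2*log(cos(c/9))


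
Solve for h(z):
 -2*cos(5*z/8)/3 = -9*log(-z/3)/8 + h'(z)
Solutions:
 h(z) = C1 + 9*z*log(-z)/8 - 9*z*log(3)/8 - 9*z/8 - 16*sin(5*z/8)/15


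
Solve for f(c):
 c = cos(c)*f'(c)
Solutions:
 f(c) = C1 + Integral(c/cos(c), c)


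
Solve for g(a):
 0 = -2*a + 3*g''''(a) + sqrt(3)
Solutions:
 g(a) = C1 + C2*a + C3*a^2 + C4*a^3 + a^5/180 - sqrt(3)*a^4/72


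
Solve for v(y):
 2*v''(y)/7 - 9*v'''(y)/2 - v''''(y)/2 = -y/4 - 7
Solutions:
 v(y) = C1 + C2*y + C3*exp(y*(-63 + sqrt(4081))/14) + C4*exp(-y*(63 + sqrt(4081))/14) - 7*y^3/48 - 1225*y^2/64


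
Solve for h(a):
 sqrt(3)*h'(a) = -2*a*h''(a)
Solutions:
 h(a) = C1 + C2*a^(1 - sqrt(3)/2)


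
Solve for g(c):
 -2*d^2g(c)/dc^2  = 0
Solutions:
 g(c) = C1 + C2*c


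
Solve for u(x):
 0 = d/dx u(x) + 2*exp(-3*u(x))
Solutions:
 u(x) = log(C1 - 6*x)/3
 u(x) = log((-3^(1/3) - 3^(5/6)*I)*(C1 - 2*x)^(1/3)/2)
 u(x) = log((-3^(1/3) + 3^(5/6)*I)*(C1 - 2*x)^(1/3)/2)


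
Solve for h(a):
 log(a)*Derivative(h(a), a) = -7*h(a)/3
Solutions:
 h(a) = C1*exp(-7*li(a)/3)


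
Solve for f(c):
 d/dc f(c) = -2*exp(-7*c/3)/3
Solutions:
 f(c) = C1 + 2*exp(-7*c/3)/7


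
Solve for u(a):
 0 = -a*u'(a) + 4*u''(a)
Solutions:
 u(a) = C1 + C2*erfi(sqrt(2)*a/4)


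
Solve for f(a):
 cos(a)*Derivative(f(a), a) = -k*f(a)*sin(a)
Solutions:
 f(a) = C1*exp(k*log(cos(a)))


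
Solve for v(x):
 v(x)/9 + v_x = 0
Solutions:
 v(x) = C1*exp(-x/9)


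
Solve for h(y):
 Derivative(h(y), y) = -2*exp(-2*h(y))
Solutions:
 h(y) = log(-sqrt(C1 - 4*y))
 h(y) = log(C1 - 4*y)/2


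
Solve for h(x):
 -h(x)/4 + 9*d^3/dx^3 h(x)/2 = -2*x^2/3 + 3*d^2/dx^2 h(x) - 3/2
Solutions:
 h(x) = C1*exp(x*(-2^(1/3)*(9*sqrt(145) + 113)^(1/3) - 8*2^(2/3)/(9*sqrt(145) + 113)^(1/3) + 8)/36)*sin(2^(1/3)*sqrt(3)*x*(-(9*sqrt(145) + 113)^(1/3) + 8*2^(1/3)/(9*sqrt(145) + 113)^(1/3))/36) + C2*exp(x*(-2^(1/3)*(9*sqrt(145) + 113)^(1/3) - 8*2^(2/3)/(9*sqrt(145) + 113)^(1/3) + 8)/36)*cos(2^(1/3)*sqrt(3)*x*(-(9*sqrt(145) + 113)^(1/3) + 8*2^(1/3)/(9*sqrt(145) + 113)^(1/3))/36) + C3*exp(x*(8*2^(2/3)/(9*sqrt(145) + 113)^(1/3) + 4 + 2^(1/3)*(9*sqrt(145) + 113)^(1/3))/18) + 8*x^2/3 - 58


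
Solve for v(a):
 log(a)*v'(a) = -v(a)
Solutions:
 v(a) = C1*exp(-li(a))


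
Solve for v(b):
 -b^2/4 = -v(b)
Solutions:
 v(b) = b^2/4


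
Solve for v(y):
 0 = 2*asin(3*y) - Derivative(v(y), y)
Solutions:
 v(y) = C1 + 2*y*asin(3*y) + 2*sqrt(1 - 9*y^2)/3


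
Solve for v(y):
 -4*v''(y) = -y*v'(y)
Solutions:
 v(y) = C1 + C2*erfi(sqrt(2)*y/4)


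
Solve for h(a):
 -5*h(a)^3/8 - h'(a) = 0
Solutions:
 h(a) = -2*sqrt(-1/(C1 - 5*a))
 h(a) = 2*sqrt(-1/(C1 - 5*a))


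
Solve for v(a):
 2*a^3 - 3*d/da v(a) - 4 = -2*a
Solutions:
 v(a) = C1 + a^4/6 + a^2/3 - 4*a/3


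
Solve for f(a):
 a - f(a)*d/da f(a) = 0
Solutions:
 f(a) = -sqrt(C1 + a^2)
 f(a) = sqrt(C1 + a^2)


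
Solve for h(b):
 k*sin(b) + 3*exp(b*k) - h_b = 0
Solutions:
 h(b) = C1 - k*cos(b) + 3*exp(b*k)/k


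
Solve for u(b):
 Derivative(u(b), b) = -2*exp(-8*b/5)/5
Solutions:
 u(b) = C1 + exp(-8*b/5)/4


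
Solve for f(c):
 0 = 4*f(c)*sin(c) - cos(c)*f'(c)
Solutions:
 f(c) = C1/cos(c)^4


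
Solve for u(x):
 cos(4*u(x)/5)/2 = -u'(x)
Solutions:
 x/2 - 5*log(sin(4*u(x)/5) - 1)/8 + 5*log(sin(4*u(x)/5) + 1)/8 = C1


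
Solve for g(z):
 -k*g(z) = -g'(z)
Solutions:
 g(z) = C1*exp(k*z)


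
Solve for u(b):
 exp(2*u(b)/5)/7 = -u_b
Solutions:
 u(b) = 5*log(-sqrt(-1/(C1 - b))) - 5*log(2) + 5*log(70)/2
 u(b) = 5*log(-1/(C1 - b))/2 - 5*log(2) + 5*log(70)/2


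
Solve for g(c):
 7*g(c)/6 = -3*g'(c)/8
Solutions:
 g(c) = C1*exp(-28*c/9)


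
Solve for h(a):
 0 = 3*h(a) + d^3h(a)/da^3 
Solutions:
 h(a) = C3*exp(-3^(1/3)*a) + (C1*sin(3^(5/6)*a/2) + C2*cos(3^(5/6)*a/2))*exp(3^(1/3)*a/2)


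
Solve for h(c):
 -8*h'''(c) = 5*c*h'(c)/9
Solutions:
 h(c) = C1 + Integral(C2*airyai(-15^(1/3)*c/6) + C3*airybi(-15^(1/3)*c/6), c)


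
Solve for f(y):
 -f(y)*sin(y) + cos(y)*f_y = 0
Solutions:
 f(y) = C1/cos(y)


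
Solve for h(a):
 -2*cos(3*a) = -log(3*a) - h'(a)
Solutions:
 h(a) = C1 - a*log(a) - a*log(3) + a + 2*sin(3*a)/3


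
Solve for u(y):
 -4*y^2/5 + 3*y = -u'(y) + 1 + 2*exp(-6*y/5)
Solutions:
 u(y) = C1 + 4*y^3/15 - 3*y^2/2 + y - 5*exp(-6*y/5)/3


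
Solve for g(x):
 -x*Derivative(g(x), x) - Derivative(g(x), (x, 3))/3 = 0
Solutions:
 g(x) = C1 + Integral(C2*airyai(-3^(1/3)*x) + C3*airybi(-3^(1/3)*x), x)


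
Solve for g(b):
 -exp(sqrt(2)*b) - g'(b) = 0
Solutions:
 g(b) = C1 - sqrt(2)*exp(sqrt(2)*b)/2


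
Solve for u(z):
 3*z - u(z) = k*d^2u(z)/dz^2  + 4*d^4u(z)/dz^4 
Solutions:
 u(z) = C1*exp(-sqrt(2)*z*sqrt(-k - sqrt(k^2 - 16))/4) + C2*exp(sqrt(2)*z*sqrt(-k - sqrt(k^2 - 16))/4) + C3*exp(-sqrt(2)*z*sqrt(-k + sqrt(k^2 - 16))/4) + C4*exp(sqrt(2)*z*sqrt(-k + sqrt(k^2 - 16))/4) + 3*z


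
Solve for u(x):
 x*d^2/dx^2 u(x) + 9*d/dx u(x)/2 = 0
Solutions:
 u(x) = C1 + C2/x^(7/2)


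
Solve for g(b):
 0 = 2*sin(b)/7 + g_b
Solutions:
 g(b) = C1 + 2*cos(b)/7


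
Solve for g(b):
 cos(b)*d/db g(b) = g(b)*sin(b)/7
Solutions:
 g(b) = C1/cos(b)^(1/7)


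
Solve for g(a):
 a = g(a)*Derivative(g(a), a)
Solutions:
 g(a) = -sqrt(C1 + a^2)
 g(a) = sqrt(C1 + a^2)


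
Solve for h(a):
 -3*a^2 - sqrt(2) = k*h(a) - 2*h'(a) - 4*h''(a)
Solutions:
 h(a) = C1*exp(a*(sqrt(4*k + 1) - 1)/4) + C2*exp(-a*(sqrt(4*k + 1) + 1)/4) - 3*a^2/k - 12*a/k^2 - sqrt(2)/k - 24/k^2 - 24/k^3


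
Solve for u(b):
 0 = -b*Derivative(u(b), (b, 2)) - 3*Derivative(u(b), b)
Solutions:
 u(b) = C1 + C2/b^2


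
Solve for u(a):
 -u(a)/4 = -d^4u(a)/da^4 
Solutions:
 u(a) = C1*exp(-sqrt(2)*a/2) + C2*exp(sqrt(2)*a/2) + C3*sin(sqrt(2)*a/2) + C4*cos(sqrt(2)*a/2)


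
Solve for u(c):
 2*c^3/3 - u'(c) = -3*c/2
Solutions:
 u(c) = C1 + c^4/6 + 3*c^2/4


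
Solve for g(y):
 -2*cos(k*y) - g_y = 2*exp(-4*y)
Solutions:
 g(y) = C1 + exp(-4*y)/2 - 2*sin(k*y)/k


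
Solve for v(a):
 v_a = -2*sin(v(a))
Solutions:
 v(a) = -acos((-C1 - exp(4*a))/(C1 - exp(4*a))) + 2*pi
 v(a) = acos((-C1 - exp(4*a))/(C1 - exp(4*a)))


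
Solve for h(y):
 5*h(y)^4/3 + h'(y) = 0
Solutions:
 h(y) = (-1 - sqrt(3)*I)*(1/(C1 + 5*y))^(1/3)/2
 h(y) = (-1 + sqrt(3)*I)*(1/(C1 + 5*y))^(1/3)/2
 h(y) = (1/(C1 + 5*y))^(1/3)


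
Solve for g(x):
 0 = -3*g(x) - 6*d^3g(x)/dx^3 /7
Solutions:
 g(x) = C3*exp(-2^(2/3)*7^(1/3)*x/2) + (C1*sin(2^(2/3)*sqrt(3)*7^(1/3)*x/4) + C2*cos(2^(2/3)*sqrt(3)*7^(1/3)*x/4))*exp(2^(2/3)*7^(1/3)*x/4)


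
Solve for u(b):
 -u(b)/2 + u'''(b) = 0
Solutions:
 u(b) = C3*exp(2^(2/3)*b/2) + (C1*sin(2^(2/3)*sqrt(3)*b/4) + C2*cos(2^(2/3)*sqrt(3)*b/4))*exp(-2^(2/3)*b/4)


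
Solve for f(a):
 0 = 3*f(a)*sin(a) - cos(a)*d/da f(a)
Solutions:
 f(a) = C1/cos(a)^3


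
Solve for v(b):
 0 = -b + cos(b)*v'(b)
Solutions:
 v(b) = C1 + Integral(b/cos(b), b)


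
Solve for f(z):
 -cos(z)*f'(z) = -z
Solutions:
 f(z) = C1 + Integral(z/cos(z), z)


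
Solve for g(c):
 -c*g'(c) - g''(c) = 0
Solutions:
 g(c) = C1 + C2*erf(sqrt(2)*c/2)


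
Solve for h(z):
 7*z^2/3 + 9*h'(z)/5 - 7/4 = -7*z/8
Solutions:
 h(z) = C1 - 35*z^3/81 - 35*z^2/144 + 35*z/36


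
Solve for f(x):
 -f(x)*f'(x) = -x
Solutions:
 f(x) = -sqrt(C1 + x^2)
 f(x) = sqrt(C1 + x^2)


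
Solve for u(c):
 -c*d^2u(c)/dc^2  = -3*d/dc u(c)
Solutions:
 u(c) = C1 + C2*c^4


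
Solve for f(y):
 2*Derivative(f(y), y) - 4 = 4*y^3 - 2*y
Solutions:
 f(y) = C1 + y^4/2 - y^2/2 + 2*y


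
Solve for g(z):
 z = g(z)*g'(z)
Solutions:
 g(z) = -sqrt(C1 + z^2)
 g(z) = sqrt(C1 + z^2)


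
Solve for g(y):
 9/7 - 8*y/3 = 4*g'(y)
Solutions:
 g(y) = C1 - y^2/3 + 9*y/28


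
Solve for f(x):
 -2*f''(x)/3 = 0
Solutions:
 f(x) = C1 + C2*x


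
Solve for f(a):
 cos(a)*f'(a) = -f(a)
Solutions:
 f(a) = C1*sqrt(sin(a) - 1)/sqrt(sin(a) + 1)


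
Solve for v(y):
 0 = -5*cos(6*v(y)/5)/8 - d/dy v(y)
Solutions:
 5*y/8 - 5*log(sin(6*v(y)/5) - 1)/12 + 5*log(sin(6*v(y)/5) + 1)/12 = C1


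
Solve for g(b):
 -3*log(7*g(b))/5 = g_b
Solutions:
 5*Integral(1/(log(_y) + log(7)), (_y, g(b)))/3 = C1 - b


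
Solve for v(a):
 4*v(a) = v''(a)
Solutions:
 v(a) = C1*exp(-2*a) + C2*exp(2*a)


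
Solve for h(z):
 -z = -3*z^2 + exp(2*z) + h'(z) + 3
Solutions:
 h(z) = C1 + z^3 - z^2/2 - 3*z - exp(2*z)/2


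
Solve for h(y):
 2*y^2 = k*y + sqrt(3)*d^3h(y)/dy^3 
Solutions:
 h(y) = C1 + C2*y + C3*y^2 - sqrt(3)*k*y^4/72 + sqrt(3)*y^5/90


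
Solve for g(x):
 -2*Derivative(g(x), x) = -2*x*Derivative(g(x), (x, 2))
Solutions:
 g(x) = C1 + C2*x^2


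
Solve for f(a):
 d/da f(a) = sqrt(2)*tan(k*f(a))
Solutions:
 f(a) = Piecewise((-asin(exp(C1*k + sqrt(2)*a*k))/k + pi/k, Ne(k, 0)), (nan, True))
 f(a) = Piecewise((asin(exp(C1*k + sqrt(2)*a*k))/k, Ne(k, 0)), (nan, True))


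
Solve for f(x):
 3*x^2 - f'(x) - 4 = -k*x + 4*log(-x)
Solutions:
 f(x) = C1 + k*x^2/2 + x^3 - 4*x*log(-x)


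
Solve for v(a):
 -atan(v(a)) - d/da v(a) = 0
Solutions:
 Integral(1/atan(_y), (_y, v(a))) = C1 - a


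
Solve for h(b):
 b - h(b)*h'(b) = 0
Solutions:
 h(b) = -sqrt(C1 + b^2)
 h(b) = sqrt(C1 + b^2)


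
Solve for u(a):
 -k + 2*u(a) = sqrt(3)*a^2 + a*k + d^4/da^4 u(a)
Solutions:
 u(a) = C1*exp(-2^(1/4)*a) + C2*exp(2^(1/4)*a) + C3*sin(2^(1/4)*a) + C4*cos(2^(1/4)*a) + sqrt(3)*a^2/2 + a*k/2 + k/2


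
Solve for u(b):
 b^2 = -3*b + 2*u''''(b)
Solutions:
 u(b) = C1 + C2*b + C3*b^2 + C4*b^3 + b^6/720 + b^5/80


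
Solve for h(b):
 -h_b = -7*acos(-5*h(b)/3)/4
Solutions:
 Integral(1/acos(-5*_y/3), (_y, h(b))) = C1 + 7*b/4


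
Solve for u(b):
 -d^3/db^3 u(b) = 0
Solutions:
 u(b) = C1 + C2*b + C3*b^2


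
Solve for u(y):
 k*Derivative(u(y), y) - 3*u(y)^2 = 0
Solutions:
 u(y) = -k/(C1*k + 3*y)


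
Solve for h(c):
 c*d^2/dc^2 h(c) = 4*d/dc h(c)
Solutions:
 h(c) = C1 + C2*c^5


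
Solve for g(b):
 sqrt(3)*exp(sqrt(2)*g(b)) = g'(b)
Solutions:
 g(b) = sqrt(2)*(2*log(-1/(C1 + sqrt(3)*b)) - log(2))/4


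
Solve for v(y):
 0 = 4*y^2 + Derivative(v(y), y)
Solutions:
 v(y) = C1 - 4*y^3/3


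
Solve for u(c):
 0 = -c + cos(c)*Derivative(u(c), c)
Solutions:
 u(c) = C1 + Integral(c/cos(c), c)


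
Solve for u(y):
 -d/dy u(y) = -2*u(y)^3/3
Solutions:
 u(y) = -sqrt(6)*sqrt(-1/(C1 + 2*y))/2
 u(y) = sqrt(6)*sqrt(-1/(C1 + 2*y))/2


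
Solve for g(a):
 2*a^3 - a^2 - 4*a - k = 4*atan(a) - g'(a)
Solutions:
 g(a) = C1 - a^4/2 + a^3/3 + 2*a^2 + a*k + 4*a*atan(a) - 2*log(a^2 + 1)


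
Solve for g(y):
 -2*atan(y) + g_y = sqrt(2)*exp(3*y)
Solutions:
 g(y) = C1 + 2*y*atan(y) + sqrt(2)*exp(3*y)/3 - log(y^2 + 1)


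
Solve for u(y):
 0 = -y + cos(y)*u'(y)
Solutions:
 u(y) = C1 + Integral(y/cos(y), y)


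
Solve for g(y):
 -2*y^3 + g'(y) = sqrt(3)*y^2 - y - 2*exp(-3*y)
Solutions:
 g(y) = C1 + y^4/2 + sqrt(3)*y^3/3 - y^2/2 + 2*exp(-3*y)/3


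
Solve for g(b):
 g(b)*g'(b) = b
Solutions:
 g(b) = -sqrt(C1 + b^2)
 g(b) = sqrt(C1 + b^2)


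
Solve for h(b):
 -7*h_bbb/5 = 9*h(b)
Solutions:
 h(b) = C3*exp(b*(-45^(1/3)*7^(2/3) + 3*21^(2/3)*5^(1/3))/28)*sin(3*3^(1/6)*5^(1/3)*7^(2/3)*b/14) + C4*exp(b*(-45^(1/3)*7^(2/3) + 3*21^(2/3)*5^(1/3))/28)*cos(3*3^(1/6)*5^(1/3)*7^(2/3)*b/14) + C5*exp(-b*(45^(1/3)*7^(2/3) + 3*21^(2/3)*5^(1/3))/28) + (C1*sin(3*3^(1/6)*5^(1/3)*7^(2/3)*b/14) + C2*cos(3*3^(1/6)*5^(1/3)*7^(2/3)*b/14))*exp(45^(1/3)*7^(2/3)*b/14)


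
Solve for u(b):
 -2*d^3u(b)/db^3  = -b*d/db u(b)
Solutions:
 u(b) = C1 + Integral(C2*airyai(2^(2/3)*b/2) + C3*airybi(2^(2/3)*b/2), b)


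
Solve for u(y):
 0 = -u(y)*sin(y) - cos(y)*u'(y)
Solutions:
 u(y) = C1*cos(y)


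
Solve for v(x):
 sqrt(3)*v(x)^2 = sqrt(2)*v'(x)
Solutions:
 v(x) = -2/(C1 + sqrt(6)*x)


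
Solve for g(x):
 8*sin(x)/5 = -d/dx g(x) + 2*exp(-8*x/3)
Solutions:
 g(x) = C1 + 8*cos(x)/5 - 3*exp(-8*x/3)/4


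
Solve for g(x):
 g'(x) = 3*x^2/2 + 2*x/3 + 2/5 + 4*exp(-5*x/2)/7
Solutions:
 g(x) = C1 + x^3/2 + x^2/3 + 2*x/5 - 8*exp(-5*x/2)/35


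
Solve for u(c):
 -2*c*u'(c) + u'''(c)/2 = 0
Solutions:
 u(c) = C1 + Integral(C2*airyai(2^(2/3)*c) + C3*airybi(2^(2/3)*c), c)


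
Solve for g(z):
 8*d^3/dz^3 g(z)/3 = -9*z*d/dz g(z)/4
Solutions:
 g(z) = C1 + Integral(C2*airyai(-3*2^(1/3)*z/4) + C3*airybi(-3*2^(1/3)*z/4), z)


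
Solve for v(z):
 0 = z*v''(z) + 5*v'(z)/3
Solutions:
 v(z) = C1 + C2/z^(2/3)


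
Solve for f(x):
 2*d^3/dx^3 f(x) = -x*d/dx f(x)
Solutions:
 f(x) = C1 + Integral(C2*airyai(-2^(2/3)*x/2) + C3*airybi(-2^(2/3)*x/2), x)


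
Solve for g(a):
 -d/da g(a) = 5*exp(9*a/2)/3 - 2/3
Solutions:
 g(a) = C1 + 2*a/3 - 10*exp(9*a/2)/27


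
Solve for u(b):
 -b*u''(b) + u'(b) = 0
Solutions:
 u(b) = C1 + C2*b^2


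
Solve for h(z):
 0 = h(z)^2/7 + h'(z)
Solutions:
 h(z) = 7/(C1 + z)


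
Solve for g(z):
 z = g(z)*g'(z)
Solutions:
 g(z) = -sqrt(C1 + z^2)
 g(z) = sqrt(C1 + z^2)


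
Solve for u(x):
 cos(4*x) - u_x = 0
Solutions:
 u(x) = C1 + sin(4*x)/4


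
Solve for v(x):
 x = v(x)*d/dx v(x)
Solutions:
 v(x) = -sqrt(C1 + x^2)
 v(x) = sqrt(C1 + x^2)


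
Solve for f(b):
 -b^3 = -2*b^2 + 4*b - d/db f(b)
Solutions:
 f(b) = C1 + b^4/4 - 2*b^3/3 + 2*b^2


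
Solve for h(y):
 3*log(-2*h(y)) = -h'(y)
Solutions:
 Integral(1/(log(-_y) + log(2)), (_y, h(y)))/3 = C1 - y


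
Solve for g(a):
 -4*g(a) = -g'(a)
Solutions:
 g(a) = C1*exp(4*a)


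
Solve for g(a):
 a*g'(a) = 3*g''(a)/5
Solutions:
 g(a) = C1 + C2*erfi(sqrt(30)*a/6)


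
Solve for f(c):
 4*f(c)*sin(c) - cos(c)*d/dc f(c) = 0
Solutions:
 f(c) = C1/cos(c)^4


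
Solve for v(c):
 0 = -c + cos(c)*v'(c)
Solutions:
 v(c) = C1 + Integral(c/cos(c), c)


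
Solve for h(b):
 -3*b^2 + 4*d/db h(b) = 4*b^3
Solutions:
 h(b) = C1 + b^4/4 + b^3/4


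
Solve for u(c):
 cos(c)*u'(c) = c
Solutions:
 u(c) = C1 + Integral(c/cos(c), c)


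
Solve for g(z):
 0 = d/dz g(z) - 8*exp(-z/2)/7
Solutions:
 g(z) = C1 - 16*exp(-z/2)/7


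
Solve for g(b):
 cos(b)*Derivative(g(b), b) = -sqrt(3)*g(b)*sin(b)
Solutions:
 g(b) = C1*cos(b)^(sqrt(3))


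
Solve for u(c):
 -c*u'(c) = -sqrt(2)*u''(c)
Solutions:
 u(c) = C1 + C2*erfi(2^(1/4)*c/2)


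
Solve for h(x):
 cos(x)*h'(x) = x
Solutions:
 h(x) = C1 + Integral(x/cos(x), x)


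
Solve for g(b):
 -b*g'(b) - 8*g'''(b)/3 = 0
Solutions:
 g(b) = C1 + Integral(C2*airyai(-3^(1/3)*b/2) + C3*airybi(-3^(1/3)*b/2), b)


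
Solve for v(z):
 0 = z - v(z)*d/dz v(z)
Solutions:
 v(z) = -sqrt(C1 + z^2)
 v(z) = sqrt(C1 + z^2)


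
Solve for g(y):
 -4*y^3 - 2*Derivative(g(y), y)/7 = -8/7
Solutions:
 g(y) = C1 - 7*y^4/2 + 4*y


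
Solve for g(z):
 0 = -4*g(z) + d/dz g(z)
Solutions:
 g(z) = C1*exp(4*z)


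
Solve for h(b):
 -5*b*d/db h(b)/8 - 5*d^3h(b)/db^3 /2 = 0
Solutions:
 h(b) = C1 + Integral(C2*airyai(-2^(1/3)*b/2) + C3*airybi(-2^(1/3)*b/2), b)


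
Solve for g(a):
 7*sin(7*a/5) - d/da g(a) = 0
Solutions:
 g(a) = C1 - 5*cos(7*a/5)


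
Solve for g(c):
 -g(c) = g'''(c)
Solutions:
 g(c) = C3*exp(-c) + (C1*sin(sqrt(3)*c/2) + C2*cos(sqrt(3)*c/2))*exp(c/2)


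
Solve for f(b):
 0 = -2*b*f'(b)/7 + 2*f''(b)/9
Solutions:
 f(b) = C1 + C2*erfi(3*sqrt(14)*b/14)


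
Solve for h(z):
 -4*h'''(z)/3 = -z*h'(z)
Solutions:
 h(z) = C1 + Integral(C2*airyai(6^(1/3)*z/2) + C3*airybi(6^(1/3)*z/2), z)


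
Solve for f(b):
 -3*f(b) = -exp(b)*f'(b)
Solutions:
 f(b) = C1*exp(-3*exp(-b))


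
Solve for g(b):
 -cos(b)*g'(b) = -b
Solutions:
 g(b) = C1 + Integral(b/cos(b), b)


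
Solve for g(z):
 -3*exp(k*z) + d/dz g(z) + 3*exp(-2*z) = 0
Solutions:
 g(z) = C1 + 3*exp(-2*z)/2 + 3*exp(k*z)/k


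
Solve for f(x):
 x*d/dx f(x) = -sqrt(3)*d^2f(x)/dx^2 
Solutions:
 f(x) = C1 + C2*erf(sqrt(2)*3^(3/4)*x/6)


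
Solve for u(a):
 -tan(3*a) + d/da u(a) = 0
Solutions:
 u(a) = C1 - log(cos(3*a))/3


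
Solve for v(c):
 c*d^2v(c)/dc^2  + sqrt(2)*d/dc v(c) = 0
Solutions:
 v(c) = C1 + C2*c^(1 - sqrt(2))


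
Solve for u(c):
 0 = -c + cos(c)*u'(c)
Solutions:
 u(c) = C1 + Integral(c/cos(c), c)


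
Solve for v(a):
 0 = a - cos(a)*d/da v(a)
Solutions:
 v(a) = C1 + Integral(a/cos(a), a)


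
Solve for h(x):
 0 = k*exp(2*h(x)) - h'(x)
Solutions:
 h(x) = log(-sqrt(-1/(C1 + k*x))) - log(2)/2
 h(x) = log(-1/(C1 + k*x))/2 - log(2)/2


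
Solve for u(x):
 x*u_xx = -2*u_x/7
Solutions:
 u(x) = C1 + C2*x^(5/7)


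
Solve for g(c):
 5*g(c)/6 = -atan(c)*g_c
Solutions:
 g(c) = C1*exp(-5*Integral(1/atan(c), c)/6)


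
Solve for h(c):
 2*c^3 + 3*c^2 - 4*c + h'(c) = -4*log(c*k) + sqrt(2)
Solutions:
 h(c) = C1 - c^4/2 - c^3 + 2*c^2 - 4*c*log(c*k) + c*(sqrt(2) + 4)


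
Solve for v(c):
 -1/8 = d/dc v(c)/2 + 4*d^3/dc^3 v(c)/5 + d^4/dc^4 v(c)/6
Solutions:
 v(c) = C1 + C2*exp(c*(-32 + 128*2^(1/3)/(5*sqrt(36345) + 1399)^(1/3) + 2^(2/3)*(5*sqrt(36345) + 1399)^(1/3))/20)*sin(2^(1/3)*sqrt(3)*c*(-2^(1/3)*(5*sqrt(36345) + 1399)^(1/3) + 128/(5*sqrt(36345) + 1399)^(1/3))/20) + C3*exp(c*(-32 + 128*2^(1/3)/(5*sqrt(36345) + 1399)^(1/3) + 2^(2/3)*(5*sqrt(36345) + 1399)^(1/3))/20)*cos(2^(1/3)*sqrt(3)*c*(-2^(1/3)*(5*sqrt(36345) + 1399)^(1/3) + 128/(5*sqrt(36345) + 1399)^(1/3))/20) + C4*exp(-c*(128*2^(1/3)/(5*sqrt(36345) + 1399)^(1/3) + 16 + 2^(2/3)*(5*sqrt(36345) + 1399)^(1/3))/10) - c/4


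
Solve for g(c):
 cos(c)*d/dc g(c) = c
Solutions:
 g(c) = C1 + Integral(c/cos(c), c)


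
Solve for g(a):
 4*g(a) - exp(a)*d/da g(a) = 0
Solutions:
 g(a) = C1*exp(-4*exp(-a))


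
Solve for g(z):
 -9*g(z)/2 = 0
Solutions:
 g(z) = 0


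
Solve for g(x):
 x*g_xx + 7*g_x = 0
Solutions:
 g(x) = C1 + C2/x^6


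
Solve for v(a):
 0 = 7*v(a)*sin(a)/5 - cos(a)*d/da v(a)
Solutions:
 v(a) = C1/cos(a)^(7/5)


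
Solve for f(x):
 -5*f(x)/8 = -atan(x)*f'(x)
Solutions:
 f(x) = C1*exp(5*Integral(1/atan(x), x)/8)


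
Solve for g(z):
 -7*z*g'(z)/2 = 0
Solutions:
 g(z) = C1


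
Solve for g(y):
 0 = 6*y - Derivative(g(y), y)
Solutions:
 g(y) = C1 + 3*y^2


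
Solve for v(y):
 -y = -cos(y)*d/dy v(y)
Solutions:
 v(y) = C1 + Integral(y/cos(y), y)


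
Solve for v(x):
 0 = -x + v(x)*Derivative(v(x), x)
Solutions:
 v(x) = -sqrt(C1 + x^2)
 v(x) = sqrt(C1 + x^2)


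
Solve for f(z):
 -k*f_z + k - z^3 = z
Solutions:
 f(z) = C1 + z - z^4/(4*k) - z^2/(2*k)


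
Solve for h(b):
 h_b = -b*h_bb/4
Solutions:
 h(b) = C1 + C2/b^3


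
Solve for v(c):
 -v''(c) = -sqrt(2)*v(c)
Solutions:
 v(c) = C1*exp(-2^(1/4)*c) + C2*exp(2^(1/4)*c)


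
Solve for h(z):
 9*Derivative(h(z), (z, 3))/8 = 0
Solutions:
 h(z) = C1 + C2*z + C3*z^2


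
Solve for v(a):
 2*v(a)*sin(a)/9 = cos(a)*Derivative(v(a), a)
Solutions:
 v(a) = C1/cos(a)^(2/9)


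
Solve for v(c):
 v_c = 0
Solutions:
 v(c) = C1


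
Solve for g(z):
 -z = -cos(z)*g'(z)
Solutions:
 g(z) = C1 + Integral(z/cos(z), z)


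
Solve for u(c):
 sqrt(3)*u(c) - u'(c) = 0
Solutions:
 u(c) = C1*exp(sqrt(3)*c)


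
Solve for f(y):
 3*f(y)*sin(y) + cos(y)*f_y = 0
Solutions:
 f(y) = C1*cos(y)^3
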